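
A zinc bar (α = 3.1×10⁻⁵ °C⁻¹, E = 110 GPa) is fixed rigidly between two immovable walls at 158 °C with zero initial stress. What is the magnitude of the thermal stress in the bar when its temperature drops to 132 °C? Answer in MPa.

Fully constrained: the free strain ε = αΔT is blocked, so σ = Eε = EαΔT.
|ΔT| = 26 K
σ = 110×10⁹ × 3.1×10⁻⁵ × 26 = 8.87×10⁷ Pa

σ = 88.7 MPa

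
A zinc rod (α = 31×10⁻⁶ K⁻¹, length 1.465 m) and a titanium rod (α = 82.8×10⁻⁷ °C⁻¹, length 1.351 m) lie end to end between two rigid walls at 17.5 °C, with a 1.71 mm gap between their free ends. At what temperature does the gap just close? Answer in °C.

T = 47.7 °C

α₁L₁ = 4.5415×10⁻⁵ m/K, α₂L₂ = 1.118628×10⁻⁵ m/K → total 5.660128×10⁻⁵ m/K
ΔT = g/(α₁L₁+α₂L₂) = 1.71×10⁻³ / 5.660128×10⁻⁵ = 30.211 K
T = 17.5 + 30.211 = 47.711 °C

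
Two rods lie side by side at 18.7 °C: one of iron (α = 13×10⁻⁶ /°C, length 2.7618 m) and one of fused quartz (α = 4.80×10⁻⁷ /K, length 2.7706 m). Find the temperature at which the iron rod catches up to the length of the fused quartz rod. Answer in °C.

T = 273.2 °C

L₁(1 + α₁ΔT) = L₂(1 + α₂ΔT) ⇒ ΔT = (L₂ − L₁)/(α₁L₁ − α₂L₂)
L₂ − L₁ = 2.7706 − 2.7618 = 8.80×10⁻³ m
α₁L₁ − α₂L₂ = 13×10⁻⁶×2.7618 − 4.80×10⁻⁷×2.7706 = 3.4573512×10⁻⁵ m/K
ΔT = 8.80×10⁻³ / 3.4573512×10⁻⁵ = 254.530 K
T = 18.7 + 254.530 = 273.230 °C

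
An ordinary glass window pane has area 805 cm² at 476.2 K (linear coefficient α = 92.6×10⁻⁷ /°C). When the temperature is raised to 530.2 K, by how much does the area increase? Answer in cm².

Area coefficient ≈ 2α; |ΔT| = 54.0 K
ΔA = 2αA₀ΔT = 2(92.6×10⁻⁷)(805)(54.0) = 0.805 cm²

ΔA = 0.805 cm²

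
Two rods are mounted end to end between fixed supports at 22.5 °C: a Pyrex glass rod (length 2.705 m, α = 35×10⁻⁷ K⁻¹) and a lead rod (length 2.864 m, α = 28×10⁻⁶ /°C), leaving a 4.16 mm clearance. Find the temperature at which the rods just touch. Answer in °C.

Gap closes when ΔL₁ + ΔL₂ = 4.16 mm = 4.16×10⁻³ m
(α₁L₁ + α₂L₂)ΔT = g
α₁L₁ + α₂L₂ = 35×10⁻⁷×2.705 + 28×10⁻⁶×2.864 = 8.96595×10⁻⁵ m/K
ΔT = 4.16×10⁻³ / 8.96595×10⁻⁵ = 46.398 K
T = 22.5 + 46.398 = 68.898 °C

T = 68.9 °C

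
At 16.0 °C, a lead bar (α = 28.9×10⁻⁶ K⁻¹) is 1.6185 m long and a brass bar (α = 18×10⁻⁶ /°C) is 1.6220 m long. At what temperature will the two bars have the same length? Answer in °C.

Equal length when α₁L₁ΔT − α₂L₂ΔT = L₂ − L₁ = 3.50×10⁻³ m
α₁L₁ = 4.677465×10⁻⁵, α₂L₂ = 2.9196×10⁻⁵ → Δ(αL) = 1.757865×10⁻⁵ m/K
ΔT = 3.50×10⁻³ / 1.757865×10⁻⁵ = 199.105 K, so T = 16.0 + 199.105 = 215.105 °C

T = 215.1 °C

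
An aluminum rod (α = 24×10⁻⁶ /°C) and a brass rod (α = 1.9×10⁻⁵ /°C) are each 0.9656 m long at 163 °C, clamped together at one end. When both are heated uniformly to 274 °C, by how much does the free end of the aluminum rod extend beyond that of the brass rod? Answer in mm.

0.536 mm

ΔT = 111 K
aluminum: ΔL = 24×10⁻⁶ × 0.9656 m × 111 = 2.5724×10⁻³ m = 2.5724 mm
brass: ΔL = 1.9×10⁻⁵ × 0.9656 m × 111 = 2.0365×10⁻³ m = 2.0365 mm
difference = 2.5724 − 2.0365 = 0.5359 mm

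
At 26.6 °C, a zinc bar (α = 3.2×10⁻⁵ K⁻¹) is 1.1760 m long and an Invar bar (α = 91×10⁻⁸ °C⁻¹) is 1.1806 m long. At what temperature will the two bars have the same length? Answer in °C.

L₁(1 + α₁ΔT) = L₂(1 + α₂ΔT) ⇒ ΔT = (L₂ − L₁)/(α₁L₁ − α₂L₂)
L₂ − L₁ = 1.1806 − 1.1760 = 4.60×10⁻³ m
α₁L₁ − α₂L₂ = 3.2×10⁻⁵×1.1760 − 91×10⁻⁸×1.1806 = 3.6557654×10⁻⁵ m/K
ΔT = 4.60×10⁻³ / 3.6557654×10⁻⁵ = 125.829 K
T = 26.6 + 125.829 = 152.429 °C

T = 152.4 °C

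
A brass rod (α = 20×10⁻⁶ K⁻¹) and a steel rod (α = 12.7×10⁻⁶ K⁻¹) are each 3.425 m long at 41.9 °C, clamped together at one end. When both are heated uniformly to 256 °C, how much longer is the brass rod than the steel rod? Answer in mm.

ΔT = 214.1 K
brass: ΔL = 20×10⁻⁶ × 3.425 m × 214.1 = 1.4666×10⁻² m = 14.666 mm
steel: ΔL = 12.7×10⁻⁶ × 3.425 m × 214.1 = 9.3128×10⁻³ m = 9.3128 mm
difference = 14.666 − 9.3128 = 5.3532 mm

5.35 mm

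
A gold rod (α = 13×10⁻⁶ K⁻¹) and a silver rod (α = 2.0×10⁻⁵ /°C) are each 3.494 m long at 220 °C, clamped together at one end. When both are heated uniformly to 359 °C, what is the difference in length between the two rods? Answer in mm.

ΔT = 139 K
gold: ΔL = 13×10⁻⁶ × 3.494 m × 139 = 6.3137×10⁻³ m = 6.3137 mm
silver: ΔL = 2.0×10⁻⁵ × 3.494 m × 139 = 9.7133×10⁻³ m = 9.7133 mm
difference = 9.7133 − 6.3137 = 3.3996 mm

3.40 mm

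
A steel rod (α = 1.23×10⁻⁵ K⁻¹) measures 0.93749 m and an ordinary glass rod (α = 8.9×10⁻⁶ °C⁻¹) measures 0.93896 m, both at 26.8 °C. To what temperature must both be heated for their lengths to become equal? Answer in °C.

L₁(1 + α₁ΔT) = L₂(1 + α₂ΔT) ⇒ ΔT = (L₂ − L₁)/(α₁L₁ − α₂L₂)
L₂ − L₁ = 0.93896 − 0.93749 = 1.47×10⁻³ m
α₁L₁ − α₂L₂ = 1.23×10⁻⁵×0.93749 − 8.9×10⁻⁶×0.93896 = 3.174383×10⁻⁶ m/K
ΔT = 1.47×10⁻³ / 3.174383×10⁻⁶ = 463.082 K
T = 26.8 + 463.082 = 489.882 °C

T = 489.9 °C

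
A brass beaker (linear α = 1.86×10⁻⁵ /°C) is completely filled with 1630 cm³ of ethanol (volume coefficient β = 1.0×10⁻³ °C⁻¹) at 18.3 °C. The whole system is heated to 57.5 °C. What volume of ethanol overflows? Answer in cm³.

60.3 cm³

The beaker also expands: β_container ≈ 3α = 5.58×10⁻⁵ /K
Net overflow = V₀(β_liq − 3α_cont)ΔT
β − 3α = 1.00×10⁻³ − 5.58×10⁻⁵ = 9.442×10⁻⁴ /K; ΔT = 39.2 K
ΔV = 1630 × 9.442×10⁻⁴ × 39.2 = 60.3 cm³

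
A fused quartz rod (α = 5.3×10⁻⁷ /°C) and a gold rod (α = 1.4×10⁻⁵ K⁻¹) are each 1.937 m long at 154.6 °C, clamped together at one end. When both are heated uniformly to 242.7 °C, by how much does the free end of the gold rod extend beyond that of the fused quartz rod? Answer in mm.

ΔT = 88.1 K
fused quartz: ΔL = 5.3×10⁻⁷ × 1.937 m × 88.1 = 9.0444×10⁻⁵ m = 0.090444 mm
gold: ΔL = 1.4×10⁻⁵ × 1.937 m × 88.1 = 2.3891×10⁻³ m = 2.3891 mm
difference = 2.3891 − 0.090444 = 2.298656 mm

2.30 mm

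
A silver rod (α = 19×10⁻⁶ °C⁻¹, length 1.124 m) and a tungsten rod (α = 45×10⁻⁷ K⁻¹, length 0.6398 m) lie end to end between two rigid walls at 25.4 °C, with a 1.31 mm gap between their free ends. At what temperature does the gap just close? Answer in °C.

T = 79.5 °C

Gap closes when ΔL₁ + ΔL₂ = 1.31 mm = 1.31×10⁻³ m
(α₁L₁ + α₂L₂)ΔT = g
α₁L₁ + α₂L₂ = 19×10⁻⁶×1.124 + 45×10⁻⁷×0.6398 = 2.42351×10⁻⁵ m/K
ΔT = 1.31×10⁻³ / 2.42351×10⁻⁵ = 54.054 K
T = 25.4 + 54.054 = 79.454 °C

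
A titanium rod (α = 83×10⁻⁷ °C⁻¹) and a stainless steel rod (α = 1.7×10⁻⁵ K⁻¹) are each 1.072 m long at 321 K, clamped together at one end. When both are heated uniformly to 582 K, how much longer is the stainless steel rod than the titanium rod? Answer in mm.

ΔT = 261 K
titanium: ΔL = 83×10⁻⁷ × 1.072 m × 261 = 2.3223×10⁻³ m = 2.3223 mm
stainless steel: ΔL = 1.7×10⁻⁵ × 1.072 m × 261 = 4.7565×10⁻³ m = 4.7565 mm
difference = 4.7565 − 2.3223 = 2.4342 mm

2.43 mm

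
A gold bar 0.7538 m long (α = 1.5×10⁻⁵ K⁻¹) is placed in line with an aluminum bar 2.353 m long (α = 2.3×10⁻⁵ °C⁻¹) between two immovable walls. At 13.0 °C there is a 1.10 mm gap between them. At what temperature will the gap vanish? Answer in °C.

T = 29.8 °C

α₁L₁ = 1.1307×10⁻⁵ m/K, α₂L₂ = 5.4119×10⁻⁵ m/K → total 6.5426×10⁻⁵ m/K
ΔT = g/(α₁L₁+α₂L₂) = 1.10×10⁻³ / 6.5426×10⁻⁵ = 16.813 K
T = 13.0 + 16.813 = 29.813 °C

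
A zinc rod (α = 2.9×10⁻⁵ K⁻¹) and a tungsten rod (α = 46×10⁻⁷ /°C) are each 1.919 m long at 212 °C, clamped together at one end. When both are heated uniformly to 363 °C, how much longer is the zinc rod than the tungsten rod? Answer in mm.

7.07 mm

ΔT = 151 K
zinc: ΔL = 2.9×10⁻⁵ × 1.919 m × 151 = 8.4033×10⁻³ m = 8.4033 mm
tungsten: ΔL = 46×10⁻⁷ × 1.919 m × 151 = 1.3329×10⁻³ m = 1.3329 mm
difference = 8.4033 − 1.3329 = 7.0704 mm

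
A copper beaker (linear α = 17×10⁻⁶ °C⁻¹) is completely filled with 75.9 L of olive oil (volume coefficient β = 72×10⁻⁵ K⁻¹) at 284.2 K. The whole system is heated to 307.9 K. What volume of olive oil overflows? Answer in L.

1.20 L

The beaker also expands: β_container ≈ 3α = 5.1×10⁻⁵ /K
Net overflow = V₀(β_liq − 3α_cont)ΔT
β − 3α = 7.20×10⁻⁴ − 5.1×10⁻⁵ = 6.69×10⁻⁴ /K; ΔT = 23.7 K
ΔV = 75.9 × 6.69×10⁻⁴ × 23.7 = 1.20 L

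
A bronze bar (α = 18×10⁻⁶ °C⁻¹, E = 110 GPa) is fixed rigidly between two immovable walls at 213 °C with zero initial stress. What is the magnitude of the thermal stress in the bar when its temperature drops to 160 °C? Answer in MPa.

Fully constrained: the free strain ε = αΔT is blocked, so σ = Eε = EαΔT.
|ΔT| = 53 K
σ = 110×10⁹ × 18×10⁻⁶ × 53 = 1.05×10⁸ Pa

σ = 105 MPa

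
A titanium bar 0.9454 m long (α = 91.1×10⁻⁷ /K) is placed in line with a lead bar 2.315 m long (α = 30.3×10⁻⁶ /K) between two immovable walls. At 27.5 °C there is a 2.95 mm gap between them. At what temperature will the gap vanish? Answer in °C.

T = 65.0 °C

α₁L₁ = 8.612594×10⁻⁶ m/K, α₂L₂ = 7.01445×10⁻⁵ m/K → total 7.8757094×10⁻⁵ m/K
ΔT = g/(α₁L₁+α₂L₂) = 2.95×10⁻³ / 7.8757094×10⁻⁵ = 37.457 K
T = 27.5 + 37.457 = 64.957 °C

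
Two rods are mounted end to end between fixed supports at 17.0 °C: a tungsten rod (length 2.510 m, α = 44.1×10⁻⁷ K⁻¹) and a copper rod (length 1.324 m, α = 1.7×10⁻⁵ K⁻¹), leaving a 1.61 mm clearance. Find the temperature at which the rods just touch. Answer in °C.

T = 64.9 °C

α₁L₁ = 1.10691×10⁻⁵ m/K, α₂L₂ = 2.2508×10⁻⁵ m/K → total 3.35771×10⁻⁵ m/K
ΔT = g/(α₁L₁+α₂L₂) = 1.61×10⁻³ / 3.35771×10⁻⁵ = 47.949 K
T = 17.0 + 47.949 = 64.949 °C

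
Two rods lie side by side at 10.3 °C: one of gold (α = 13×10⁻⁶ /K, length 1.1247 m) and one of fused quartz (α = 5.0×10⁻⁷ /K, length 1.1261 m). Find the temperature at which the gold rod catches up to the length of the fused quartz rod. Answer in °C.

L₁(1 + α₁ΔT) = L₂(1 + α₂ΔT) ⇒ ΔT = (L₂ − L₁)/(α₁L₁ − α₂L₂)
L₂ − L₁ = 1.1261 − 1.1247 = 1.40×10⁻³ m
α₁L₁ − α₂L₂ = 13×10⁻⁶×1.1247 − 5.0×10⁻⁷×1.1261 = 1.405805×10⁻⁵ m/K
ΔT = 1.40×10⁻³ / 1.405805×10⁻⁵ = 99.587 K
T = 10.3 + 99.587 = 109.887 °C

T = 109.9 °C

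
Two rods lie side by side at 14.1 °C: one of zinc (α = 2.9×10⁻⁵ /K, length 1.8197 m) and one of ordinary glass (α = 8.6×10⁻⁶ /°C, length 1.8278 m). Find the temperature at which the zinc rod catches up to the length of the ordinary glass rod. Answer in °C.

Equal length when α₁L₁ΔT − α₂L₂ΔT = L₂ − L₁ = 8.10×10⁻³ m
α₁L₁ = 5.27713×10⁻⁵, α₂L₂ = 1.571908×10⁻⁵ → Δ(αL) = 3.705222×10⁻⁵ m/K
ΔT = 8.10×10⁻³ / 3.705222×10⁻⁵ = 218.610 K, so T = 14.1 + 218.610 = 232.710 °C

T = 232.7 °C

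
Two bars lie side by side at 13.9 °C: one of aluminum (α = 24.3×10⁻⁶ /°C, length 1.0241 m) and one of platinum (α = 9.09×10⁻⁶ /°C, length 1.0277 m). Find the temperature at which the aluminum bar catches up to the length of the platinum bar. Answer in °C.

T = 245.5 °C

L₁(1 + α₁ΔT) = L₂(1 + α₂ΔT) ⇒ ΔT = (L₂ − L₁)/(α₁L₁ − α₂L₂)
L₂ − L₁ = 1.0277 − 1.0241 = 3.60×10⁻³ m
α₁L₁ − α₂L₂ = 24.3×10⁻⁶×1.0241 − 9.09×10⁻⁶×1.0277 = 1.5543837×10⁻⁵ m/K
ΔT = 3.60×10⁻³ / 1.5543837×10⁻⁵ = 231.603 K
T = 13.9 + 231.603 = 245.503 °C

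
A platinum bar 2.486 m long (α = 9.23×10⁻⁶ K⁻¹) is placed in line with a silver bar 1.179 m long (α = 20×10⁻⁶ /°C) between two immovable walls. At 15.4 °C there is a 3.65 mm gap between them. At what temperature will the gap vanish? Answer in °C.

T = 93.9 °C

α₁L₁ = 2.294578×10⁻⁵ m/K, α₂L₂ = 2.358×10⁻⁵ m/K → total 4.652578×10⁻⁵ m/K
ΔT = g/(α₁L₁+α₂L₂) = 3.65×10⁻³ / 4.652578×10⁻⁵ = 78.451 K
T = 15.4 + 78.451 = 93.851 °C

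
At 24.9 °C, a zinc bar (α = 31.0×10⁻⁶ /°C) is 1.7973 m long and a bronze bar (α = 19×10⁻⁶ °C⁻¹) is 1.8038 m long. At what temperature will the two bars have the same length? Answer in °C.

T = 328.0 °C

Equal length when α₁L₁ΔT − α₂L₂ΔT = L₂ − L₁ = 6.50×10⁻³ m
α₁L₁ = 5.57163×10⁻⁵, α₂L₂ = 3.42722×10⁻⁵ → Δ(αL) = 2.14441×10⁻⁵ m/K
ΔT = 6.50×10⁻³ / 2.14441×10⁻⁵ = 303.114 K, so T = 24.9 + 303.114 = 328.014 °C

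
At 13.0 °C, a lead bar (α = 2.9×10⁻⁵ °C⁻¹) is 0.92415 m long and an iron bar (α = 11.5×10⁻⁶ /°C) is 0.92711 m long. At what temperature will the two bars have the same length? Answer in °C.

L₁(1 + α₁ΔT) = L₂(1 + α₂ΔT) ⇒ ΔT = (L₂ − L₁)/(α₁L₁ − α₂L₂)
L₂ − L₁ = 0.92711 − 0.92415 = 2.96×10⁻³ m
α₁L₁ − α₂L₂ = 2.9×10⁻⁵×0.92415 − 11.5×10⁻⁶×0.92711 = 1.6138585×10⁻⁵ m/K
ΔT = 2.96×10⁻³ / 1.6138585×10⁻⁵ = 183.411 K
T = 13.0 + 183.411 = 196.411 °C

T = 196.4 °C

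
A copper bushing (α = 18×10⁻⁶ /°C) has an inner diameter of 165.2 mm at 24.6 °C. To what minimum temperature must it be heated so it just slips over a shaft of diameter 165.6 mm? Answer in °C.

Required Δd = 165.6 − 165.2 = 0.4 mm
Δd = αd₀ΔT ⇒ ΔT = Δd/(αd₀) = 0.4 / (18×10⁻⁶ × 165.2) = 134.52 K
T_min = 24.6 + 134.52 = 159.12 °C

T = 159 °C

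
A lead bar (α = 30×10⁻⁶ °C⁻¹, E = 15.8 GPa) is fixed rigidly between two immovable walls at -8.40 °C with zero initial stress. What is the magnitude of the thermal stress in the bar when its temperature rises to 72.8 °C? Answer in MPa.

Fully constrained: the free strain ε = αΔT is blocked, so σ = Eε = EαΔT.
|ΔT| = 81.20 K
σ = 15.8×10⁹ × 30×10⁻⁶ × 81.20 = 3.85×10⁷ Pa

σ = 38.5 MPa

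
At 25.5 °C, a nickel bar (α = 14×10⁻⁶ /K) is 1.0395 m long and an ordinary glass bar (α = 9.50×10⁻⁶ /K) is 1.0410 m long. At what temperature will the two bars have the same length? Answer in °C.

T = 347.1 °C

L₁(1 + α₁ΔT) = L₂(1 + α₂ΔT) ⇒ ΔT = (L₂ − L₁)/(α₁L₁ − α₂L₂)
L₂ − L₁ = 1.0410 − 1.0395 = 1.50×10⁻³ m
α₁L₁ − α₂L₂ = 14×10⁻⁶×1.0395 − 9.50×10⁻⁶×1.0410 = 4.6635×10⁻⁶ m/K
ΔT = 1.50×10⁻³ / 4.6635×10⁻⁶ = 321.647 K
T = 25.5 + 321.647 = 347.147 °C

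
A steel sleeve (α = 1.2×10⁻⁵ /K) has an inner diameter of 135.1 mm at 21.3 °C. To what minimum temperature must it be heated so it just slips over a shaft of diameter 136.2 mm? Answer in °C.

Required Δd = 136.2 − 135.1 = 1.1 mm
Δd = αd₀ΔT ⇒ ΔT = Δd/(αd₀) = 1.1 / (1.2×10⁻⁵ × 135.1) = 678.51 K
T_min = 21.3 + 678.51 = 699.81 °C

T = 700 °C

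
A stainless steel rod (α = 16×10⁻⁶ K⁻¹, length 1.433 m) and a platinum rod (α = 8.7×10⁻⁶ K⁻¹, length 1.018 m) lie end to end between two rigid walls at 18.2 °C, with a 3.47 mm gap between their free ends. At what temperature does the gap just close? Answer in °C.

T = 127 °C

α₁L₁ = 2.2928×10⁻⁵ m/K, α₂L₂ = 8.8566×10⁻⁶ m/K → total 3.17846×10⁻⁵ m/K
ΔT = g/(α₁L₁+α₂L₂) = 3.47×10⁻³ / 3.17846×10⁻⁵ = 109.17 K
T = 18.2 + 109.17 = 127.37 °C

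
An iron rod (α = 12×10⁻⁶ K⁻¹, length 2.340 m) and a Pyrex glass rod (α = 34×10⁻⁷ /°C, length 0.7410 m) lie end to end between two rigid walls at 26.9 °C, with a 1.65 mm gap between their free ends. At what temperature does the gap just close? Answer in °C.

T = 80.8 °C

Gap closes when ΔL₁ + ΔL₂ = 1.65 mm = 1.65×10⁻³ m
(α₁L₁ + α₂L₂)ΔT = g
α₁L₁ + α₂L₂ = 12×10⁻⁶×2.340 + 34×10⁻⁷×0.7410 = 3.05994×10⁻⁵ m/K
ΔT = 1.65×10⁻³ / 3.05994×10⁻⁵ = 53.923 K
T = 26.9 + 53.923 = 80.823 °C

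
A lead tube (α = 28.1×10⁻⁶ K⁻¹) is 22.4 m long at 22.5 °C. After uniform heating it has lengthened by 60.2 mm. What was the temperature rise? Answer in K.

ΔT = 95.6 K

ΔL = αL₀ΔT ⇒ ΔT = ΔL / (αL₀)
ΔT = 60.2×10⁻³ m / (28.1×10⁻⁶ × 22.4 m) = 95.641 K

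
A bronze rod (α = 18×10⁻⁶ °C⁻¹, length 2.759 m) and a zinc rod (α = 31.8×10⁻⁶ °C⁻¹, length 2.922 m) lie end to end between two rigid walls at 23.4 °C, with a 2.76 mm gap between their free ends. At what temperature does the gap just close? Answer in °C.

T = 42.8 °C

Gap closes when ΔL₁ + ΔL₂ = 2.76 mm = 2.76×10⁻³ m
(α₁L₁ + α₂L₂)ΔT = g
α₁L₁ + α₂L₂ = 18×10⁻⁶×2.759 + 31.8×10⁻⁶×2.922 = 1.425816×10⁻⁴ m/K
ΔT = 2.76×10⁻³ / 1.425816×10⁻⁴ = 19.357 K
T = 23.4 + 19.357 = 42.757 °C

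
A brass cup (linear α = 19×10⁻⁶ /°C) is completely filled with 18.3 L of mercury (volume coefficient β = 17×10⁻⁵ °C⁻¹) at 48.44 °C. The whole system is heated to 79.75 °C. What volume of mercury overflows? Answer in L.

0.0647 L

The cup also expands: β_container ≈ 3α = 5.7×10⁻⁵ /K
Net overflow = V₀(β_liq − 3α_cont)ΔT
β − 3α = 1.70×10⁻⁴ − 5.7×10⁻⁵ = 1.13×10⁻⁴ /K; ΔT = 31.31 K
ΔV = 18.3 × 1.13×10⁻⁴ × 31.31 = 0.0647 L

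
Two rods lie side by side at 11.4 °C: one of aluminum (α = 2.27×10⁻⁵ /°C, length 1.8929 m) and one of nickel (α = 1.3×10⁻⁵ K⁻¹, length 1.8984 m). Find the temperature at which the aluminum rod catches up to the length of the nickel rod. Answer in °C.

T = 312.1 °C

L₁(1 + α₁ΔT) = L₂(1 + α₂ΔT) ⇒ ΔT = (L₂ − L₁)/(α₁L₁ − α₂L₂)
L₂ − L₁ = 1.8984 − 1.8929 = 5.50×10⁻³ m
α₁L₁ − α₂L₂ = 2.27×10⁻⁵×1.8929 − 1.3×10⁻⁵×1.8984 = 1.828963×10⁻⁵ m/K
ΔT = 5.50×10⁻³ / 1.828963×10⁻⁵ = 300.717 K
T = 11.4 + 300.717 = 312.117 °C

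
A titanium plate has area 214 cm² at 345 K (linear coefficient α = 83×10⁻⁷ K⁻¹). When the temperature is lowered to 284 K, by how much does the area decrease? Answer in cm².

ΔA = 0.217 cm²

Area coefficient ≈ 2α; |ΔT| = 61 K
ΔA = 2αA₀ΔT = 2(83×10⁻⁷)(214)(61) = 0.217 cm²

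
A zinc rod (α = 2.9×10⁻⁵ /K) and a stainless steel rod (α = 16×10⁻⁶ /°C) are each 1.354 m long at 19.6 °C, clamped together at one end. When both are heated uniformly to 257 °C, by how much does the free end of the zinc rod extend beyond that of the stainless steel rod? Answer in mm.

ΔT = 237.4 K
zinc: ΔL = 2.9×10⁻⁵ × 1.354 m × 237.4 = 9.3217×10⁻³ m = 9.3217 mm
stainless steel: ΔL = 16×10⁻⁶ × 1.354 m × 237.4 = 5.1430×10⁻³ m = 5.1430 mm
difference = 9.3217 − 5.1430 = 4.1787 mm

4.18 mm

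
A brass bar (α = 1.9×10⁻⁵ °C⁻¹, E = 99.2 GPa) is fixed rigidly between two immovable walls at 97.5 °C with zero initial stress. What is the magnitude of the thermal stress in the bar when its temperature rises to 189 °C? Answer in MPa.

σ = 172 MPa

Fully constrained: the free strain ε = αΔT is blocked, so σ = Eε = EαΔT.
|ΔT| = 91.5 K
σ = 99.2×10⁹ × 1.9×10⁻⁵ × 91.5 = 1.72×10⁸ Pa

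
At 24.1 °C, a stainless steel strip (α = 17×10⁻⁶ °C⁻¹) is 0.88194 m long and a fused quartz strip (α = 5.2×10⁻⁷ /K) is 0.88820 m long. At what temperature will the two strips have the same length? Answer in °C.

T = 454.9 °C

Equal length when α₁L₁ΔT − α₂L₂ΔT = L₂ − L₁ = 6.26×10⁻³ m
α₁L₁ = 1.499298×10⁻⁵, α₂L₂ = 4.61864×10⁻⁷ → Δ(αL) = 1.4531116×10⁻⁵ m/K
ΔT = 6.26×10⁻³ / 1.4531116×10⁻⁵ = 430.800 K, so T = 24.1 + 430.800 = 454.900 °C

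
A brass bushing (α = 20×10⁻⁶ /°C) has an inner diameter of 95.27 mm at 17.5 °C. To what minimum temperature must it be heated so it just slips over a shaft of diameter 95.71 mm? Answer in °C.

T = 248 °C

Required Δd = 95.71 − 95.27 = 0.44 mm
Δd = αd₀ΔT ⇒ ΔT = Δd/(αd₀) = 0.44 / (20×10⁻⁶ × 95.27) = 230.92 K
T_min = 17.5 + 230.92 = 248.42 °C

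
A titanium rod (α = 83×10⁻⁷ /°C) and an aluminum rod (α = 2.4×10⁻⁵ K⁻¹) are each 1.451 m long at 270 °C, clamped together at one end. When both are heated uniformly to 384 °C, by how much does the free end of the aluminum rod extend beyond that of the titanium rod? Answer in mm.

2.60 mm

ΔT = 114 K
titanium: ΔL = 83×10⁻⁷ × 1.451 m × 114 = 1.3729×10⁻³ m = 1.3729 mm
aluminum: ΔL = 2.4×10⁻⁵ × 1.451 m × 114 = 3.9699×10⁻³ m = 3.9699 mm
difference = 3.9699 − 1.3729 = 2.5970 mm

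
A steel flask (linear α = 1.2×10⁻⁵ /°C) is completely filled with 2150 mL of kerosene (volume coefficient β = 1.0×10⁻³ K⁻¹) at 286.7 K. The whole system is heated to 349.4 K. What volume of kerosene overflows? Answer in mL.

The flask also expands: β_container ≈ 3α = 3.6×10⁻⁵ /K
Net overflow = V₀(β_liq − 3α_cont)ΔT
β − 3α = 1.00×10⁻³ − 3.6×10⁻⁵ = 9.64×10⁻⁴ /K; ΔT = 62.7 K
ΔV = 2150 × 9.64×10⁻⁴ × 62.7 = 130 mL

130 mL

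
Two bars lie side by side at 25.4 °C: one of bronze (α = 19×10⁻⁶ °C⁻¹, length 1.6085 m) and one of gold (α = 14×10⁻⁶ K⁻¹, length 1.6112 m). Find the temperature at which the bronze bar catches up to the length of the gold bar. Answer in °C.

T = 362.7 °C

Equal length when α₁L₁ΔT − α₂L₂ΔT = L₂ − L₁ = 2.70×10⁻³ m
α₁L₁ = 3.05615×10⁻⁵, α₂L₂ = 2.25568×10⁻⁵ → Δ(αL) = 8.0047×10⁻⁶ m/K
ΔT = 2.70×10⁻³ / 8.0047×10⁻⁶ = 337.302 K, so T = 25.4 + 337.302 = 362.702 °C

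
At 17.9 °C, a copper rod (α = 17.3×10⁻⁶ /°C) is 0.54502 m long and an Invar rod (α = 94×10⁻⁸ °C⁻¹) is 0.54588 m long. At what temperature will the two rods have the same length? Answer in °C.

Equal length when α₁L₁ΔT − α₂L₂ΔT = L₂ − L₁ = 8.60×10⁻⁴ m
α₁L₁ = 9.428846×10⁻⁶, α₂L₂ = 5.131272×10⁻⁷ → Δ(αL) = 8.9157188×10⁻⁶ m/K
ΔT = 8.60×10⁻⁴ / 8.9157188×10⁻⁶ = 96.459 K, so T = 17.9 + 96.459 = 114.359 °C

T = 114.4 °C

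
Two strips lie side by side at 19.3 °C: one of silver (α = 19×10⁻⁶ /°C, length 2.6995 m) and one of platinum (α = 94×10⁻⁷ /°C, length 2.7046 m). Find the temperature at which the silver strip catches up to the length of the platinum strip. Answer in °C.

T = 216.5 °C

L₁(1 + α₁ΔT) = L₂(1 + α₂ΔT) ⇒ ΔT = (L₂ − L₁)/(α₁L₁ − α₂L₂)
L₂ − L₁ = 2.7046 − 2.6995 = 5.10×10⁻³ m
α₁L₁ − α₂L₂ = 19×10⁻⁶×2.6995 − 94×10⁻⁷×2.7046 = 2.586726×10⁻⁵ m/K
ΔT = 5.10×10⁻³ / 2.586726×10⁻⁵ = 197.160 K
T = 19.3 + 197.160 = 216.460 °C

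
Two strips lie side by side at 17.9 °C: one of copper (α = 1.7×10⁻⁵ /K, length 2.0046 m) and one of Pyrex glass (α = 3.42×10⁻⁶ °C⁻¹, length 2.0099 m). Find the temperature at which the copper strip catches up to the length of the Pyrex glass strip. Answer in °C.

T = 212.7 °C

Equal length when α₁L₁ΔT − α₂L₂ΔT = L₂ − L₁ = 5.30×10⁻³ m
α₁L₁ = 3.40782×10⁻⁵, α₂L₂ = 6.873858×10⁻⁶ → Δ(αL) = 2.7204342×10⁻⁵ m/K
ΔT = 5.30×10⁻³ / 2.7204342×10⁻⁵ = 194.822 K, so T = 17.9 + 194.822 = 212.722 °C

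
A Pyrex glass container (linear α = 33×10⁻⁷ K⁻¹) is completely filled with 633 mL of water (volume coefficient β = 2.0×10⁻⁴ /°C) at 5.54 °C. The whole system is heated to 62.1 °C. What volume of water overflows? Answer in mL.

6.81 mL

The container also expands: β_container ≈ 3α = 9.9×10⁻⁶ /K
Net overflow = V₀(β_liq − 3α_cont)ΔT
β − 3α = 2.00×10⁻⁴ − 9.9×10⁻⁶ = 1.901×10⁻⁴ /K; ΔT = 56.56 K
ΔV = 633 × 1.901×10⁻⁴ × 56.56 = 6.81 mL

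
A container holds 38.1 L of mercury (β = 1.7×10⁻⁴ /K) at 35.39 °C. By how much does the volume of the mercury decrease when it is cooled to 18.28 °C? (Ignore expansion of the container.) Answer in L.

|ΔT| = |18.28 − 35.39| = 17.11 K
ΔV = βV₀ΔT = (1.7×10⁻⁴)(38.1)(17.11) = 0.111 L

ΔV = 0.111 L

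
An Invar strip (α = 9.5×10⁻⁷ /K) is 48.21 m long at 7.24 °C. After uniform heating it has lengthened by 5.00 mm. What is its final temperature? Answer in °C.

T = 116 °C

ΔL = αL₀ΔT ⇒ ΔT = ΔL / (αL₀)
ΔT = 5.00×10⁻³ m / (9.5×10⁻⁷ × 48.21 m) = 109.17 K
T = 7.24 + 109.17 = 116.41 °C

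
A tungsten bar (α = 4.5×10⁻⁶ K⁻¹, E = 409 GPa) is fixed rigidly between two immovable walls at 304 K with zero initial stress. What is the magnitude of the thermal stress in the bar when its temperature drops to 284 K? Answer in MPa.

σ = 36.8 MPa

Fully constrained: the free strain ε = αΔT is blocked, so σ = Eε = EαΔT.
|ΔT| = 20 K
σ = 409×10⁹ × 4.5×10⁻⁶ × 20 = 3.68×10⁷ Pa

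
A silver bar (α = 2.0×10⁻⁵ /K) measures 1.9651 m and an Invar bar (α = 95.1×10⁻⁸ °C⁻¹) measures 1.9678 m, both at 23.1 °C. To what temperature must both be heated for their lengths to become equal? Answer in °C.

Equal length when α₁L₁ΔT − α₂L₂ΔT = L₂ − L₁ = 2.70×10⁻³ m
α₁L₁ = 3.9302×10⁻⁵, α₂L₂ = 1.8713778×10⁻⁶ → Δ(αL) = 3.74306222×10⁻⁵ m/K
ΔT = 2.70×10⁻³ / 3.74306222×10⁻⁵ = 72.1335 K, so T = 23.1 + 72.1335 = 95.2335 °C

T = 95.23 °C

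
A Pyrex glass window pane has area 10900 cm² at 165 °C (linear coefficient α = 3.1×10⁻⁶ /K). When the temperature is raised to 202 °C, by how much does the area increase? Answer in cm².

Area coefficient ≈ 2α; |ΔT| = 37 K
ΔA = 2αA₀ΔT = 2(3.1×10⁻⁶)(10900)(37) = 2.50 cm²

ΔA = 2.50 cm²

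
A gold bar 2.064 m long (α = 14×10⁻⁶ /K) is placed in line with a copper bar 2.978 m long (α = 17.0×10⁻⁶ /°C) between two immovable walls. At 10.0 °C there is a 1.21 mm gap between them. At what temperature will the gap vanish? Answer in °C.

T = 25.2 °C

α₁L₁ = 2.8896×10⁻⁵ m/K, α₂L₂ = 5.0626×10⁻⁵ m/K → total 7.9522×10⁻⁵ m/K
ΔT = g/(α₁L₁+α₂L₂) = 1.21×10⁻³ / 7.9522×10⁻⁵ = 15.216 K
T = 10.0 + 15.216 = 25.216 °C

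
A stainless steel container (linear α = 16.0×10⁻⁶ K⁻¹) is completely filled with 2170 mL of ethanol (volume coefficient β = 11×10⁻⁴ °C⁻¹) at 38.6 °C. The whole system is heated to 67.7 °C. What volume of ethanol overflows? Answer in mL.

The container also expands: β_container ≈ 3α = 4.8×10⁻⁵ /K
Net overflow = V₀(β_liq − 3α_cont)ΔT
β − 3α = 1.10×10⁻³ − 4.8×10⁻⁵ = 1.052×10⁻³ /K; ΔT = 29.1 K
ΔV = 2170 × 1.052×10⁻³ × 29.1 = 66.4 mL

66.4 mL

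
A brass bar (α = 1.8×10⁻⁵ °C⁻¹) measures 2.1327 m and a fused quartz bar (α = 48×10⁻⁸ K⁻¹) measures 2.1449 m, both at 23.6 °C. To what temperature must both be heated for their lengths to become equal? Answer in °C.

Equal length when α₁L₁ΔT − α₂L₂ΔT = L₂ − L₁ = 1.22×10⁻² m
α₁L₁ = 3.83886×10⁻⁵, α₂L₂ = 1.029552×10⁻⁶ → Δ(αL) = 3.7359048×10⁻⁵ m/K
ΔT = 1.22×10⁻² / 3.7359048×10⁻⁵ = 326.561 K, so T = 23.6 + 326.561 = 350.161 °C

T = 350.2 °C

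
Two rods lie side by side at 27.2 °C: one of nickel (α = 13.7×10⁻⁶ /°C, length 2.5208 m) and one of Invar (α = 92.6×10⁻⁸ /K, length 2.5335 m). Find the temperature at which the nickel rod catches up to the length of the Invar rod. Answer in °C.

Equal length when α₁L₁ΔT − α₂L₂ΔT = L₂ − L₁ = 1.27×10⁻² m
α₁L₁ = 3.453496×10⁻⁵, α₂L₂ = 2.346021×10⁻⁶ → Δ(αL) = 3.2188939×10⁻⁵ m/K
ΔT = 1.27×10⁻² / 3.2188939×10⁻⁵ = 394.545 K, so T = 27.2 + 394.545 = 421.745 °C

T = 421.7 °C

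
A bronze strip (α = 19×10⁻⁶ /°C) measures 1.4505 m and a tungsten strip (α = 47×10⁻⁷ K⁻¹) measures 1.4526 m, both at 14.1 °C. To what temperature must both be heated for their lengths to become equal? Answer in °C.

T = 115.4 °C

L₁(1 + α₁ΔT) = L₂(1 + α₂ΔT) ⇒ ΔT = (L₂ − L₁)/(α₁L₁ − α₂L₂)
L₂ − L₁ = 1.4526 − 1.4505 = 2.10×10⁻³ m
α₁L₁ − α₂L₂ = 19×10⁻⁶×1.4505 − 47×10⁻⁷×1.4526 = 2.073228×10⁻⁵ m/K
ΔT = 2.10×10⁻³ / 2.073228×10⁻⁵ = 101.291 K
T = 14.1 + 101.291 = 115.391 °C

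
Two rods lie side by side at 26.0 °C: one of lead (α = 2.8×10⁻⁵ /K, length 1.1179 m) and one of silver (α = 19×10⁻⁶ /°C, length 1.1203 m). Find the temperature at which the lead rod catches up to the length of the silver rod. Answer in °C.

T = 265.6 °C

Equal length when α₁L₁ΔT − α₂L₂ΔT = L₂ − L₁ = 2.40×10⁻³ m
α₁L₁ = 3.13012×10⁻⁵, α₂L₂ = 2.12857×10⁻⁵ → Δ(αL) = 1.00155×10⁻⁵ m/K
ΔT = 2.40×10⁻³ / 1.00155×10⁻⁵ = 239.629 K, so T = 26.0 + 239.629 = 265.629 °C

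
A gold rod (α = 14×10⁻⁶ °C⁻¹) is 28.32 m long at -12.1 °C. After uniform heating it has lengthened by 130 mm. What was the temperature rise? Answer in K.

ΔL = αL₀ΔT ⇒ ΔT = ΔL / (αL₀)
ΔT = 130×10⁻³ m / (14×10⁻⁶ × 28.32 m) = 327.89 K

ΔT = 328 K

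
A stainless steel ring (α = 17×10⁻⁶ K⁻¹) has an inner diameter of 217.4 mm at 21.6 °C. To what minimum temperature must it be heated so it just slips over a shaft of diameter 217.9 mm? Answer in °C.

Required Δd = 217.9 − 217.4 = 0.5 mm
Δd = αd₀ΔT ⇒ ΔT = Δd/(αd₀) = 0.5 / (17×10⁻⁶ × 217.4) = 135.29 K
T_min = 21.6 + 135.29 = 156.89 °C

T = 157 °C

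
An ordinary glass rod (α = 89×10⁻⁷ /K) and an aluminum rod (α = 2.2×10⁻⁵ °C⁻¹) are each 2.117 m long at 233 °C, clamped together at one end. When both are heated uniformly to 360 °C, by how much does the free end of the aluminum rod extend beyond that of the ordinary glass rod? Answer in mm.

3.52 mm

ΔT = 127 K
ordinary glass: ΔL = 89×10⁻⁷ × 2.117 m × 127 = 2.3928×10⁻³ m = 2.3928 mm
aluminum: ΔL = 2.2×10⁻⁵ × 2.117 m × 127 = 5.9149×10⁻³ m = 5.9149 mm
difference = 5.9149 − 2.3928 = 3.5221 mm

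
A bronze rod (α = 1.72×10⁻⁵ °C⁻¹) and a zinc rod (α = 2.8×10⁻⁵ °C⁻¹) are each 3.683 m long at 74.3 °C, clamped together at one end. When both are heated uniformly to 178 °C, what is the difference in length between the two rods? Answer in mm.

4.12 mm

ΔT = 103.7 K
bronze: ΔL = 1.72×10⁻⁵ × 3.683 m × 103.7 = 6.5691×10⁻³ m = 6.5691 mm
zinc: ΔL = 2.8×10⁻⁵ × 3.683 m × 103.7 = 1.0694×10⁻² m = 10.694 mm
difference = 10.694 − 6.5691 = 4.1249 mm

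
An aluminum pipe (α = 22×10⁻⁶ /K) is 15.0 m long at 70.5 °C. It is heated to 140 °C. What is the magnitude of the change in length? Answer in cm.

|ΔT| = |140 − 70.5| = 69.5 K
ΔL = αL₀ΔT = (22×10⁻⁶)(15.0)(69.5) = 2.29×10⁻² m

ΔL = 2.29 cm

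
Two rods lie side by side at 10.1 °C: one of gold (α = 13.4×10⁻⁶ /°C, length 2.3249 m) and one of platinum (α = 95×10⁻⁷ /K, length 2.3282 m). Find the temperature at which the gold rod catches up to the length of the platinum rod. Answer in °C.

T = 375.3 °C

L₁(1 + α₁ΔT) = L₂(1 + α₂ΔT) ⇒ ΔT = (L₂ − L₁)/(α₁L₁ − α₂L₂)
L₂ − L₁ = 2.3282 − 2.3249 = 3.30×10⁻³ m
α₁L₁ − α₂L₂ = 13.4×10⁻⁶×2.3249 − 95×10⁻⁷×2.3282 = 9.03576×10⁻⁶ m/K
ΔT = 3.30×10⁻³ / 9.03576×10⁻⁶ = 365.216 K
T = 10.1 + 365.216 = 375.316 °C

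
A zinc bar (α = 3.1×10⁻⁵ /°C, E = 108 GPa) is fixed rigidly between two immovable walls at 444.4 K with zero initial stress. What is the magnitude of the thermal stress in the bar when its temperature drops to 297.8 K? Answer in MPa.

Fully constrained: the free strain ε = αΔT is blocked, so σ = Eε = EαΔT.
|ΔT| = 146.6 K
σ = 108×10⁹ × 3.1×10⁻⁵ × 146.6 = 4.91×10⁸ Pa

σ = 491 MPa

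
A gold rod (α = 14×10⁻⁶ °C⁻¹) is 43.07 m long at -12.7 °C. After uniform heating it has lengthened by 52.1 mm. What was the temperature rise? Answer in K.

ΔT = 86.4 K

ΔL = αL₀ΔT ⇒ ΔT = ΔL / (αL₀)
ΔT = 52.1×10⁻³ m / (14×10⁻⁶ × 43.07 m) = 86.404 K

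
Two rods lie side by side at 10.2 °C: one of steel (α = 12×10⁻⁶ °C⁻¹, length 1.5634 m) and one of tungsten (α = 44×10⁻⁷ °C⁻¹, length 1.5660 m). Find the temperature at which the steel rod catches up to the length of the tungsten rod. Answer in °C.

L₁(1 + α₁ΔT) = L₂(1 + α₂ΔT) ⇒ ΔT = (L₂ − L₁)/(α₁L₁ − α₂L₂)
L₂ − L₁ = 1.5660 − 1.5634 = 2.60×10⁻³ m
α₁L₁ − α₂L₂ = 12×10⁻⁶×1.5634 − 44×10⁻⁷×1.5660 = 1.18704×10⁻⁵ m/K
ΔT = 2.60×10⁻³ / 1.18704×10⁻⁵ = 219.032 K
T = 10.2 + 219.032 = 229.232 °C

T = 229.2 °C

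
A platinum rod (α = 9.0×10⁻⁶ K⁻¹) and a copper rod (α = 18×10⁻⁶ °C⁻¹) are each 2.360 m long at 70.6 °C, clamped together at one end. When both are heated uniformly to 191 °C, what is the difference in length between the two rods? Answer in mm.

ΔT = 120.4 K
platinum: ΔL = 9.0×10⁻⁶ × 2.360 m × 120.4 = 2.5573×10⁻³ m = 2.5573 mm
copper: ΔL = 18×10⁻⁶ × 2.360 m × 120.4 = 5.1146×10⁻³ m = 5.1146 mm
difference = 5.1146 − 2.5573 = 2.5573 mm

2.56 mm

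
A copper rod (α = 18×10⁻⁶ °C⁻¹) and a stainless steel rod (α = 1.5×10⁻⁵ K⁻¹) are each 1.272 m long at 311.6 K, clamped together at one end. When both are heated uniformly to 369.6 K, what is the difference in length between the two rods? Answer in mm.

0.221 mm

ΔT = 58.0 K
copper: ΔL = 18×10⁻⁶ × 1.272 m × 58.0 = 1.3280×10⁻³ m = 1.3280 mm
stainless steel: ΔL = 1.5×10⁻⁵ × 1.272 m × 58.0 = 1.1066×10⁻³ m = 1.1066 mm
difference = 1.3280 − 1.1066 = 0.2214 mm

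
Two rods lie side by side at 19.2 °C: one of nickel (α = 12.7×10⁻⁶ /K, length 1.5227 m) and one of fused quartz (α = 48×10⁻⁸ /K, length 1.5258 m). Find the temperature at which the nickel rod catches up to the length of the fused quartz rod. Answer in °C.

Equal length when α₁L₁ΔT − α₂L₂ΔT = L₂ − L₁ = 3.10×10⁻³ m
α₁L₁ = 1.933829×10⁻⁵, α₂L₂ = 7.32384×10⁻⁷ → Δ(αL) = 1.8605906×10⁻⁵ m/K
ΔT = 3.10×10⁻³ / 1.8605906×10⁻⁵ = 166.614 K, so T = 19.2 + 166.614 = 185.814 °C

T = 185.8 °C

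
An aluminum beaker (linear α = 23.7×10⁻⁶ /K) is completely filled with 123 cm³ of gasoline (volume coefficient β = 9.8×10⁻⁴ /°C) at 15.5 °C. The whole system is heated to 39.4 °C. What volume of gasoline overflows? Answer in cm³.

2.67 cm³

The beaker also expands: β_container ≈ 3α = 7.11×10⁻⁵ /K
Net overflow = V₀(β_liq − 3α_cont)ΔT
β − 3α = 9.80×10⁻⁴ − 7.11×10⁻⁵ = 9.089×10⁻⁴ /K; ΔT = 23.9 K
ΔV = 123 × 9.089×10⁻⁴ × 23.9 = 2.67 cm³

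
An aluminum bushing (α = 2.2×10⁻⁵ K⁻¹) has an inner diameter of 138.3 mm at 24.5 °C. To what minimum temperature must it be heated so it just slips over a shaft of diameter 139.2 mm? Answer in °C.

Required Δd = 139.2 − 138.3 = 0.9 mm
Δd = αd₀ΔT ⇒ ΔT = Δd/(αd₀) = 0.9 / (2.2×10⁻⁵ × 138.3) = 295.80 K
T_min = 24.5 + 295.80 = 320.30 °C

T = 320 °C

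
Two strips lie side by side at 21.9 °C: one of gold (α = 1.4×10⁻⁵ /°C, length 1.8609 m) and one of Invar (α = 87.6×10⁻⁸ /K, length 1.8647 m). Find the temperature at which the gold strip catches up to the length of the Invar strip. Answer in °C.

Equal length when α₁L₁ΔT − α₂L₂ΔT = L₂ − L₁ = 3.80×10⁻³ m
α₁L₁ = 2.60526×10⁻⁵, α₂L₂ = 1.6334772×10⁻⁶ → Δ(αL) = 2.44191228×10⁻⁵ m/K
ΔT = 3.80×10⁻³ / 2.44191228×10⁻⁵ = 155.616 K, so T = 21.9 + 155.616 = 177.516 °C

T = 177.5 °C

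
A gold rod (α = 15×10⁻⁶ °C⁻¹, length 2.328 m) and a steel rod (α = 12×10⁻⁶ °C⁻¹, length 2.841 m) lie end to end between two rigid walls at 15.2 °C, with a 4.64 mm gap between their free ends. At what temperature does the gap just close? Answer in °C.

T = 82.4 °C

Gap closes when ΔL₁ + ΔL₂ = 4.64 mm = 4.64×10⁻³ m
(α₁L₁ + α₂L₂)ΔT = g
α₁L₁ + α₂L₂ = 15×10⁻⁶×2.328 + 12×10⁻⁶×2.841 = 6.9012×10⁻⁵ m/K
ΔT = 4.64×10⁻³ / 6.9012×10⁻⁵ = 67.235 K
T = 15.2 + 67.235 = 82.435 °C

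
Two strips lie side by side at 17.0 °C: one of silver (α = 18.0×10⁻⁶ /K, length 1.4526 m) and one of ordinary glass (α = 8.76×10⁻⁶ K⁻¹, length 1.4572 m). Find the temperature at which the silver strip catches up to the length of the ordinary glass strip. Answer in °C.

T = 360.8 °C

Equal length when α₁L₁ΔT − α₂L₂ΔT = L₂ − L₁ = 4.60×10⁻³ m
α₁L₁ = 2.61468×10⁻⁵, α₂L₂ = 1.2765072×10⁻⁵ → Δ(αL) = 1.3381728×10⁻⁵ m/K
ΔT = 4.60×10⁻³ / 1.3381728×10⁻⁵ = 343.752 K, so T = 17.0 + 343.752 = 360.752 °C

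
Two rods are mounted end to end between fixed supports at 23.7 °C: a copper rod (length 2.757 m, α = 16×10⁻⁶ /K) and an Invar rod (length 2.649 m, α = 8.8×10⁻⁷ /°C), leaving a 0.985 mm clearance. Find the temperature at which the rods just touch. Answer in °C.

Gap closes when ΔL₁ + ΔL₂ = 0.985 mm = 9.85×10⁻⁴ m
(α₁L₁ + α₂L₂)ΔT = g
α₁L₁ + α₂L₂ = 16×10⁻⁶×2.757 + 8.8×10⁻⁷×2.649 = 4.644312×10⁻⁵ m/K
ΔT = 9.85×10⁻⁴ / 4.644312×10⁻⁵ = 21.209 K
T = 23.7 + 21.209 = 44.909 °C

T = 44.9 °C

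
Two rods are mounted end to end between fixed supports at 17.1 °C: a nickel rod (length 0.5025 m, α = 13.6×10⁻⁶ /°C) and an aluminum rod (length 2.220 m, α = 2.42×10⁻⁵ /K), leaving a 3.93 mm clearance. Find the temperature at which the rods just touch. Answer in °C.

α₁L₁ = 6.834×10⁻⁶ m/K, α₂L₂ = 5.3724×10⁻⁵ m/K → total 6.0558×10⁻⁵ m/K
ΔT = g/(α₁L₁+α₂L₂) = 3.93×10⁻³ / 6.0558×10⁻⁵ = 64.896 K
T = 17.1 + 64.896 = 81.996 °C

T = 82.0 °C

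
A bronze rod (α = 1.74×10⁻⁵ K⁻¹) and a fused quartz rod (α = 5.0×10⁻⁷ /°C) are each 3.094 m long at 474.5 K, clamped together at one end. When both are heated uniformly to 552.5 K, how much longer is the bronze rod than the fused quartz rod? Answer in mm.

ΔT = 78.0 K
bronze: ΔL = 1.74×10⁻⁵ × 3.094 m × 78.0 = 4.1992×10⁻³ m = 4.1992 mm
fused quartz: ΔL = 5.0×10⁻⁷ × 3.094 m × 78.0 = 1.2067×10⁻⁴ m = 0.12067 mm
difference = 4.1992 − 0.12067 = 4.07853 mm

4.08 mm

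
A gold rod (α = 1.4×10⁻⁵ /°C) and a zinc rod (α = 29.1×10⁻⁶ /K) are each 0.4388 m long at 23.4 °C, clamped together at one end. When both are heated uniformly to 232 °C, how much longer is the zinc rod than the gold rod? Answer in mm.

ΔT = 208.6 K
gold: ΔL = 1.4×10⁻⁵ × 0.4388 m × 208.6 = 1.2815×10⁻³ m = 1.2815 mm
zinc: ΔL = 29.1×10⁻⁶ × 0.4388 m × 208.6 = 2.6636×10⁻³ m = 2.6636 mm
difference = 2.6636 − 1.2815 = 1.3821 mm

1.38 mm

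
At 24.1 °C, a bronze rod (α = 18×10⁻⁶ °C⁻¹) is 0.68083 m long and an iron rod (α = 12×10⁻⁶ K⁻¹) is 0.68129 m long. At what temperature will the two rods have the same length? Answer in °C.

T = 136.9 °C

L₁(1 + α₁ΔT) = L₂(1 + α₂ΔT) ⇒ ΔT = (L₂ − L₁)/(α₁L₁ − α₂L₂)
L₂ − L₁ = 0.68129 − 0.68083 = 4.60×10⁻⁴ m
α₁L₁ − α₂L₂ = 18×10⁻⁶×0.68083 − 12×10⁻⁶×0.68129 = 4.07946×10⁻⁶ m/K
ΔT = 4.60×10⁻⁴ / 4.07946×10⁻⁶ = 112.760 K
T = 24.1 + 112.760 = 136.860 °C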